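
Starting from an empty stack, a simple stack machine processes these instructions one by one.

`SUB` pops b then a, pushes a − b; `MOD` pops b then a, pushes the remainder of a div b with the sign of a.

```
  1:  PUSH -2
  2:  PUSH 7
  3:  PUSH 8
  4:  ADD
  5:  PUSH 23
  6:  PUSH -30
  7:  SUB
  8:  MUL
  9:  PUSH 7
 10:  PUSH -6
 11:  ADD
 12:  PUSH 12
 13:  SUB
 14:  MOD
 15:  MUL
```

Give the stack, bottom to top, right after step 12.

[-2, 795, 1, 12]

PUSH -2   [-2]
PUSH 7    [-2, 7]
PUSH 8    [-2, 7, 8]
ADD       [-2, 15]
PUSH 23   [-2, 15, 23]
PUSH -30  [-2, 15, 23, -30]
SUB       [-2, 15, 53]
MUL       [-2, 795]
PUSH 7    [-2, 795, 7]
PUSH -6   [-2, 795, 7, -6]
ADD       [-2, 795, 1]
PUSH 12   [-2, 795, 1, 12]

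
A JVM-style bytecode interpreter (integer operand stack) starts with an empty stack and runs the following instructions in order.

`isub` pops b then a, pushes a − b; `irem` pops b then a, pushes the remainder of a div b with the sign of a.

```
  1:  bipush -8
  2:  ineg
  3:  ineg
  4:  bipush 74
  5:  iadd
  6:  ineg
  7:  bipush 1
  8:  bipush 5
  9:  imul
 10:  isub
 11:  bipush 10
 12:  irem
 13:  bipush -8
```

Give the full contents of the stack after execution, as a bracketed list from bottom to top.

[-1, -8]

bipush -8 → -8
ineg      → 8
ineg      → -8
bipush 74 → -8 74
iadd      → 66
ineg      → -66
bipush 1  → -66 1
bipush 5  → -66 1 5
imul      → -66 5
isub      → -71
bipush 10 → -71 10
irem      → -1
bipush -8 → -1 -8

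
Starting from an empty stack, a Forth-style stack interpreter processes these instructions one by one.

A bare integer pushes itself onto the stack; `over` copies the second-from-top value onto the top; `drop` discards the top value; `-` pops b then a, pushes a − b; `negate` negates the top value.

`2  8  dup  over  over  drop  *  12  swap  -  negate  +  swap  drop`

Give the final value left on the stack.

2       2
8       2 8
dup     2 8 8
over    2 8 8 8
over    2 8 8 8 8
drop    2 8 8 8
*       2 8 64
12      2 8 64 12
swap    2 8 12 64
-       2 8 -52
negate  2 8 52
+       2 60
swap    60 2
drop    60

60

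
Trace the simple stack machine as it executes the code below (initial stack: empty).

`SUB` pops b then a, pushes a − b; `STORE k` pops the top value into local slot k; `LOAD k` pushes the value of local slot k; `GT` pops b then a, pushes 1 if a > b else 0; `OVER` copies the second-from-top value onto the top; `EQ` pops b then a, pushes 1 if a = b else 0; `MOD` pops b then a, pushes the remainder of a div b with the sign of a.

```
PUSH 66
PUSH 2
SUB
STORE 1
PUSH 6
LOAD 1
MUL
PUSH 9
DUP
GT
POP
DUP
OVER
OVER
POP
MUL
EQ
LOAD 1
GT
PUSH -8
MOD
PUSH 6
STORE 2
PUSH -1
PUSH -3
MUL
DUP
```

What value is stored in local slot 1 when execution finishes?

64

PUSH 66 -> [66]
PUSH 2  -> [66, 2]
SUB     -> [64]
STORE 1 -> []
PUSH 6  -> [6]
LOAD 1  -> [6, 64]
MUL     -> [384]
PUSH 9  -> [384, 9]
DUP     -> [384, 9, 9]
GT      -> [384, 0]
POP     -> [384]
DUP     -> [384, 384]
OVER    -> [384, 384, 384]
OVER    -> [384, 384, 384, 384]
POP     -> [384, 384, 384]
MUL     -> [384, 147456]
EQ      -> [0]
LOAD 1  -> [0, 64]
GT      -> [0]
PUSH -8 -> [0, -8]
MOD     -> [0]
PUSH 6  -> [0, 6]
STORE 2 -> [0]
PUSH -1 -> [0, -1]
PUSH -3 -> [0, -1, -3]
MUL     -> [0, 3]
DUP     -> [0, 3, 3]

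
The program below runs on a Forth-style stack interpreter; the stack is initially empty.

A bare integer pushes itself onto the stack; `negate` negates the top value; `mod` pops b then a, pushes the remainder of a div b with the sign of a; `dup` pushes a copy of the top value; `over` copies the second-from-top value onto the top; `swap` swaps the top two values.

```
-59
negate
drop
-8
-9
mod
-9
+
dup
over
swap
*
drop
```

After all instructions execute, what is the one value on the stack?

-17

-59     [-59]
negate  [59]
drop    []
-8      [-8]
-9      [-8, -9]
mod     [-8]
-9      [-8, -9]
+       [-17]
dup     [-17, -17]
over    [-17, -17, -17]
swap    [-17, -17, -17]
*       [-17, 289]
drop    [-17]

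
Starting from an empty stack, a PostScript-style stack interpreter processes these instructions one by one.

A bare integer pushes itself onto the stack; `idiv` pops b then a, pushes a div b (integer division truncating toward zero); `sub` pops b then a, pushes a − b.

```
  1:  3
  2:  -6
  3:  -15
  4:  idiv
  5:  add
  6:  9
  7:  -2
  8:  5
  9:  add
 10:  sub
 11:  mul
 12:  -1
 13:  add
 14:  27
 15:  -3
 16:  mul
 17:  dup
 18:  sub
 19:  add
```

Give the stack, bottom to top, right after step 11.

3    : 3
-6   : 3 -6
-15  : 3 -6 -15
idiv : 3 0
add  : 3
9    : 3 9
-2   : 3 9 -2
5    : 3 9 -2 5
add  : 3 9 3
sub  : 3 6
mul  : 18

[18]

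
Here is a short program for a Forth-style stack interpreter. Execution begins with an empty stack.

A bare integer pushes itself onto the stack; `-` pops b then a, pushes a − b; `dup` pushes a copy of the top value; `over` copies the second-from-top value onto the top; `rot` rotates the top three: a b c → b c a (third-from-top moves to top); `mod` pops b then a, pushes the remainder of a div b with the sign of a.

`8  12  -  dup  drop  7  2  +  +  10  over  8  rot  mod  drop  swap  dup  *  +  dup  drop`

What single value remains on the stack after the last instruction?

8     8
12    8 12
-     -4
dup   -4 -4
drop  -4
7     -4 7
2     -4 7 2
+     -4 9
+     5
10    5 10
over  5 10 5
8     5 10 5 8
rot   5 5 8 10
mod   5 5 8
drop  5 5
swap  5 5
dup   5 5 5
*     5 25
+     30
dup   30 30
drop  30

30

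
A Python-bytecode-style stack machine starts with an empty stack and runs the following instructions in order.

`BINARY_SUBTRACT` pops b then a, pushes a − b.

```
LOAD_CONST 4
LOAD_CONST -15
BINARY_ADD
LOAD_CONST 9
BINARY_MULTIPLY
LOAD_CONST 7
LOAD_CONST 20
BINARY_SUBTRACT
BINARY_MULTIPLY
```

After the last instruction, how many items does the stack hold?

1

LOAD_CONST 4     4
LOAD_CONST -15   4 -15
BINARY_ADD       -11
LOAD_CONST 9     -11 9
BINARY_MULTIPLY  -99
LOAD_CONST 7     -99 7
LOAD_CONST 20    -99 7 20
BINARY_SUBTRACT  -99 -13
BINARY_MULTIPLY  1287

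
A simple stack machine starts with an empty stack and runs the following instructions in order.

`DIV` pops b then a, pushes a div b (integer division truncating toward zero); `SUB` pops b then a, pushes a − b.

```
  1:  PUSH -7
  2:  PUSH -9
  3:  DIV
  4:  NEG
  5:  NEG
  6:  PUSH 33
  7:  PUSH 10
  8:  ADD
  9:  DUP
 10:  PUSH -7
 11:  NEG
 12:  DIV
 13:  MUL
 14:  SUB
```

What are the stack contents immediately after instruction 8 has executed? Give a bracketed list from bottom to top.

PUSH -7  [-7]
PUSH -9  [-7, -9]
DIV      [0]
NEG      [0]
NEG      [0]
PUSH 33  [0, 33]
PUSH 10  [0, 33, 10]
ADD      [0, 43]

[0, 43]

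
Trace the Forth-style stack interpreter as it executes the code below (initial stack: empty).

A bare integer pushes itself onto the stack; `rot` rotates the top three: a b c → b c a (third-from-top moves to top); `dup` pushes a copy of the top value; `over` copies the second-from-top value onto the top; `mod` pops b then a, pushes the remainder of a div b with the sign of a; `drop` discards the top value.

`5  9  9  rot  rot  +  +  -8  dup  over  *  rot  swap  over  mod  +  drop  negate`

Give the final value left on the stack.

5      : 5
9      : 5 9
9      : 5 9 9
rot    : 9 9 5
rot    : 9 5 9
+      : 9 14
+      : 23
-8     : 23 -8
dup    : 23 -8 -8
over   : 23 -8 -8 -8
*      : 23 -8 64
rot    : -8 64 23
swap   : -8 23 64
over   : -8 23 64 23
mod    : -8 23 18
+      : -8 41
drop   : -8
negate : 8

8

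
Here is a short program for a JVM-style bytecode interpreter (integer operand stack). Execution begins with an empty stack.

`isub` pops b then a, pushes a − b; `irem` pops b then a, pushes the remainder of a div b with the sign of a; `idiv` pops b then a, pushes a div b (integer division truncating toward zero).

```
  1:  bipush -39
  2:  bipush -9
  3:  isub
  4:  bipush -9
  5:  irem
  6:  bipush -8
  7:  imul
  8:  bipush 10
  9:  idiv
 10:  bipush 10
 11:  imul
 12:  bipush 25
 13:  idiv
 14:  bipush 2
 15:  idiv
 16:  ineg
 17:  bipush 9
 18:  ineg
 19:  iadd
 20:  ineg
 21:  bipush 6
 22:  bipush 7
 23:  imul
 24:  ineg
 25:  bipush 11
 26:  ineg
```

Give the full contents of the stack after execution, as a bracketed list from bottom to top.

bipush -39 : -39
bipush -9  : -39 -9
isub       : -30
bipush -9  : -30 -9
irem       : -3
bipush -8  : -3 -8
imul       : 24
bipush 10  : 24 10
idiv       : 2
bipush 10  : 2 10
imul       : 20
bipush 25  : 20 25
idiv       : 0
bipush 2   : 0 2
idiv       : 0
ineg       : 0
bipush 9   : 0 9
ineg       : 0 -9
iadd       : -9
ineg       : 9
bipush 6   : 9 6
bipush 7   : 9 6 7
imul       : 9 42
ineg       : 9 -42
bipush 11  : 9 -42 11
ineg       : 9 -42 -11

[9, -42, -11]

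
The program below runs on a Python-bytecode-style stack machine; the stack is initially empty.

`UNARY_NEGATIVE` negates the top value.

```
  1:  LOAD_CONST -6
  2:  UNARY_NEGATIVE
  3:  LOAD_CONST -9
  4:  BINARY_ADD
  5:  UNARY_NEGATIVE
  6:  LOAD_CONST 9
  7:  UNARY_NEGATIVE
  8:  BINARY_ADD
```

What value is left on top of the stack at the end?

-6

LOAD_CONST -6  -> [-6]
UNARY_NEGATIVE -> [6]
LOAD_CONST -9  -> [6, -9]
BINARY_ADD     -> [-3]
UNARY_NEGATIVE -> [3]
LOAD_CONST 9   -> [3, 9]
UNARY_NEGATIVE -> [3, -9]
BINARY_ADD     -> [-6]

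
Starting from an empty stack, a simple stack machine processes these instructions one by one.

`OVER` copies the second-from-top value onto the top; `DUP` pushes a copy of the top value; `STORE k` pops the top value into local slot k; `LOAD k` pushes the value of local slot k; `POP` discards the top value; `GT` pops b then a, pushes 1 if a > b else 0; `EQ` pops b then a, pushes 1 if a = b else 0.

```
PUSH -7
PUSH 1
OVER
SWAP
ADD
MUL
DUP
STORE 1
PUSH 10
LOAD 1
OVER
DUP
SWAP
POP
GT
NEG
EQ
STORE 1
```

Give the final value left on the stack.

PUSH -7  [-7]
PUSH 1   [-7, 1]
OVER     [-7, 1, -7]
SWAP     [-7, -7, 1]
ADD      [-7, -6]
MUL      [42]
DUP      [42, 42]
STORE 1  [42]
PUSH 10  [42, 10]
LOAD 1   [42, 10, 42]
OVER     [42, 10, 42, 10]
DUP      [42, 10, 42, 10, 10]
SWAP     [42, 10, 42, 10, 10]
POP      [42, 10, 42, 10]
GT       [42, 10, 1]
NEG      [42, 10, -1]
EQ       [42, 0]
STORE 1  [42]

42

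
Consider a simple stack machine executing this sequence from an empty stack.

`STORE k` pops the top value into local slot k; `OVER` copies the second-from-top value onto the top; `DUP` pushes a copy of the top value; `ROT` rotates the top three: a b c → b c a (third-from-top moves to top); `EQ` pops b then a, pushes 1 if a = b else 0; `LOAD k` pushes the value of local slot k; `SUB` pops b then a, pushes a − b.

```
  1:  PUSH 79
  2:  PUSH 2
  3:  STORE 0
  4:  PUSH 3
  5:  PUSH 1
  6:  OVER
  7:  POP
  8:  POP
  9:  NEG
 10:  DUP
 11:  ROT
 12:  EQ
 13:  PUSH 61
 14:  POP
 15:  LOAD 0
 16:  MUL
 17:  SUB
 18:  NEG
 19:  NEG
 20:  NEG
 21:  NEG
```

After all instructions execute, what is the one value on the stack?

PUSH 79 -> 79
PUSH 2  -> 79 2
STORE 0 -> 79
PUSH 3  -> 79 3
PUSH 1  -> 79 3 1
OVER    -> 79 3 1 3
POP     -> 79 3 1
POP     -> 79 3
NEG     -> 79 -3
DUP     -> 79 -3 -3
ROT     -> -3 -3 79
EQ      -> -3 0
PUSH 61 -> -3 0 61
POP     -> -3 0
LOAD 0  -> -3 0 2
MUL     -> -3 0
SUB     -> -3
NEG     -> 3
NEG     -> -3
NEG     -> 3
NEG     -> -3

-3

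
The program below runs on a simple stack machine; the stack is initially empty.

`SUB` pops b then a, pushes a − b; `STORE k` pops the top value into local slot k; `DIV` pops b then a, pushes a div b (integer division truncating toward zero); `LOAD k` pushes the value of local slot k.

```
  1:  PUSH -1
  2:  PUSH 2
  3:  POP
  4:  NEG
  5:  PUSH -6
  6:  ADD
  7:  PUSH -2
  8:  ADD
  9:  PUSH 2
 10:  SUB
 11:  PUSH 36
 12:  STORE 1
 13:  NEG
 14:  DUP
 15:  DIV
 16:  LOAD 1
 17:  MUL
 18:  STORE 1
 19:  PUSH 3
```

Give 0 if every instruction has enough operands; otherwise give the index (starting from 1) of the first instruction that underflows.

0

PUSH -1 -> -1
PUSH 2  -> -1 2
POP     -> -1
NEG     -> 1
PUSH -6 -> 1 -6
ADD     -> -5
PUSH -2 -> -5 -2
ADD     -> -7
PUSH 2  -> -7 2
SUB     -> -9
PUSH 36 -> -9 36
STORE 1 -> -9
NEG     -> 9
DUP     -> 9 9
DIV     -> 1
LOAD 1  -> 1 36
MUL     -> 36
STORE 1 -> (empty)
PUSH 3  -> 3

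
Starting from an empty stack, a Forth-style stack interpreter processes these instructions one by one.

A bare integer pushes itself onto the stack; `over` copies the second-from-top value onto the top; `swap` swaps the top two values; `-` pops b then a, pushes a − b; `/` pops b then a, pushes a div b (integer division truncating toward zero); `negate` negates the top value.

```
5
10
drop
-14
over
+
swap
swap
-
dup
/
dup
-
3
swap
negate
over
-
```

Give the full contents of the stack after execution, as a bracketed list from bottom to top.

[3, -3]

5      → [5]
10     → [5, 10]
drop   → [5]
-14    → [5, -14]
over   → [5, -14, 5]
+      → [5, -9]
swap   → [-9, 5]
swap   → [5, -9]
-      → [14]
dup    → [14, 14]
/      → [1]
dup    → [1, 1]
-      → [0]
3      → [0, 3]
swap   → [3, 0]
negate → [3, 0]
over   → [3, 0, 3]
-      → [3, -3]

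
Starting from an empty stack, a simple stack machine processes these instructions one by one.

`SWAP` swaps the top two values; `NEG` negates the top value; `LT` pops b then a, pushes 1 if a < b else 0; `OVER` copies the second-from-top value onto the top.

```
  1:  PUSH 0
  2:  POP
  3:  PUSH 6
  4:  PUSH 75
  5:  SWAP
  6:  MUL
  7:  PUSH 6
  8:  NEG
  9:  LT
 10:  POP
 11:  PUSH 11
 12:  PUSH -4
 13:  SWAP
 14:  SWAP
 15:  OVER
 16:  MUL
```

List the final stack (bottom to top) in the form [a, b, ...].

[11, -44]

PUSH 0   [0]
POP      []
PUSH 6   [6]
PUSH 75  [6, 75]
SWAP     [75, 6]
MUL      [450]
PUSH 6   [450, 6]
NEG      [450, -6]
LT       [0]
POP      []
PUSH 11  [11]
PUSH -4  [11, -4]
SWAP     [-4, 11]
SWAP     [11, -4]
OVER     [11, -4, 11]
MUL      [11, -44]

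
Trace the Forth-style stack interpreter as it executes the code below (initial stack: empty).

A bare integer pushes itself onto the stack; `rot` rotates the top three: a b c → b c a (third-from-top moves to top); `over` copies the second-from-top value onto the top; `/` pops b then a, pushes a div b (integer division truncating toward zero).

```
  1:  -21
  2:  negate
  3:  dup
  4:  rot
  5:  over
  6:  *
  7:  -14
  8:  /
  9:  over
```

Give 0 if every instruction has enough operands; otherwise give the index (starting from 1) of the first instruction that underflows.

-21    → [-21]
negate → [21]
dup    → [21, 21]
rot  — needs 3 operands, stack has 2 → underflow

4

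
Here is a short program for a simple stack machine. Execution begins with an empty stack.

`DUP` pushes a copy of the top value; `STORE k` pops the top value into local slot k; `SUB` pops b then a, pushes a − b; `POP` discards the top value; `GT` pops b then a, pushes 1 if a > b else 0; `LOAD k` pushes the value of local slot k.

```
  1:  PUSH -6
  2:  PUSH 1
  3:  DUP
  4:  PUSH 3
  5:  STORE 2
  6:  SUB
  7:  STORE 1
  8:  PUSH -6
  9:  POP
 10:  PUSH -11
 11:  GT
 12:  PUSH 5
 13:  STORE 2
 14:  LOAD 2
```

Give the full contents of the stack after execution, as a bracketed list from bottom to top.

[1, 5]

PUSH -6   [-6]
PUSH 1    [-6, 1]
DUP       [-6, 1, 1]
PUSH 3    [-6, 1, 1, 3]
STORE 2   [-6, 1, 1]
SUB       [-6, 0]
STORE 1   [-6]
PUSH -6   [-6, -6]
POP       [-6]
PUSH -11  [-6, -11]
GT        [1]
PUSH 5    [1, 5]
STORE 2   [1]
LOAD 2    [1, 5]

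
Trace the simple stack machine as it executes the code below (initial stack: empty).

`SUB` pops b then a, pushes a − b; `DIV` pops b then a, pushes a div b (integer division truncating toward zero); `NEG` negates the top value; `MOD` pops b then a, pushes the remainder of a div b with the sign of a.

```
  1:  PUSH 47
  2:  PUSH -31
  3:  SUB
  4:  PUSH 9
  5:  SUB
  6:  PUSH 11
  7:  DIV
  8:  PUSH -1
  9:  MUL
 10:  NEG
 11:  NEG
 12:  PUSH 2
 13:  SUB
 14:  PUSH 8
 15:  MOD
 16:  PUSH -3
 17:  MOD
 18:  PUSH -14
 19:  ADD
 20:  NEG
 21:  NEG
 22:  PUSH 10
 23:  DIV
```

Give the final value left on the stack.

PUSH 47  : [47]
PUSH -31 : [47, -31]
SUB      : [78]
PUSH 9   : [78, 9]
SUB      : [69]
PUSH 11  : [69, 11]
DIV      : [6]
PUSH -1  : [6, -1]
MUL      : [-6]
NEG      : [6]
NEG      : [-6]
PUSH 2   : [-6, 2]
SUB      : [-8]
PUSH 8   : [-8, 8]
MOD      : [0]
PUSH -3  : [0, -3]
MOD      : [0]
PUSH -14 : [0, -14]
ADD      : [-14]
NEG      : [14]
NEG      : [-14]
PUSH 10  : [-14, 10]
DIV      : [-1]

-1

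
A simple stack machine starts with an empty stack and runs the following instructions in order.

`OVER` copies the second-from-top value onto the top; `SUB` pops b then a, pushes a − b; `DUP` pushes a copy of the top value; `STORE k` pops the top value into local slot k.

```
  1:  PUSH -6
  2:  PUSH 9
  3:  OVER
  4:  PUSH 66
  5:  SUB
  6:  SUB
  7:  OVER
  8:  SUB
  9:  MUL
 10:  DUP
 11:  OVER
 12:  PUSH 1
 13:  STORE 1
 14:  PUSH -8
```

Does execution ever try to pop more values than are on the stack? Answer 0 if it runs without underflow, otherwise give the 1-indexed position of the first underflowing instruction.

PUSH -6 → [-6]
PUSH 9  → [-6, 9]
OVER    → [-6, 9, -6]
PUSH 66 → [-6, 9, -6, 66]
SUB     → [-6, 9, -72]
SUB     → [-6, 81]
OVER    → [-6, 81, -6]
SUB     → [-6, 87]
MUL     → [-522]
DUP     → [-522, -522]
OVER    → [-522, -522, -522]
PUSH 1  → [-522, -522, -522, 1]
STORE 1 → [-522, -522, -522]
PUSH -8 → [-522, -522, -522, -8]

0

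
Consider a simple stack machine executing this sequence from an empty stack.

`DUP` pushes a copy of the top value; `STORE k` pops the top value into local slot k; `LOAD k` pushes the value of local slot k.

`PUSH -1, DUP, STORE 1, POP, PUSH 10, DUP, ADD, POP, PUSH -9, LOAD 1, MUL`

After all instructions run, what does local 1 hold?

PUSH -1  -1
DUP      -1 -1
STORE 1  -1
POP      (empty)
PUSH 10  10
DUP      10 10
ADD      20
POP      (empty)
PUSH -9  -9
LOAD 1   -9 -1
MUL      9

-1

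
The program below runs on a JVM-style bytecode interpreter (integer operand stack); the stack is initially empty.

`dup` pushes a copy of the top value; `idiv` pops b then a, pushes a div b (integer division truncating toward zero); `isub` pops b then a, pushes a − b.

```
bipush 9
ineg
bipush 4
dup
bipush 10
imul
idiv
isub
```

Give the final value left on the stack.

-9

bipush 9  : 9
ineg      : -9
bipush 4  : -9 4
dup       : -9 4 4
bipush 10 : -9 4 4 10
imul      : -9 4 40
idiv      : -9 0
isub      : -9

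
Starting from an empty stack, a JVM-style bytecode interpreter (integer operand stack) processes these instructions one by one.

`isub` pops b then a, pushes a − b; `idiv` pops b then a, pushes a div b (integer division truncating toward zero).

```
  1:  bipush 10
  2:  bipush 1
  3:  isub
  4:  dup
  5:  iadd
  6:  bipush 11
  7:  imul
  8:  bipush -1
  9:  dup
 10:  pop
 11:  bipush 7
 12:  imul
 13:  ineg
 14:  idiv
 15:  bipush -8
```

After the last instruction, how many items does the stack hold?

bipush 10 -> 10
bipush 1  -> 10 1
isub      -> 9
dup       -> 9 9
iadd      -> 18
bipush 11 -> 18 11
imul      -> 198
bipush -1 -> 198 -1
dup       -> 198 -1 -1
pop       -> 198 -1
bipush 7  -> 198 -1 7
imul      -> 198 -7
ineg      -> 198 7
idiv      -> 28
bipush -8 -> 28 -8

2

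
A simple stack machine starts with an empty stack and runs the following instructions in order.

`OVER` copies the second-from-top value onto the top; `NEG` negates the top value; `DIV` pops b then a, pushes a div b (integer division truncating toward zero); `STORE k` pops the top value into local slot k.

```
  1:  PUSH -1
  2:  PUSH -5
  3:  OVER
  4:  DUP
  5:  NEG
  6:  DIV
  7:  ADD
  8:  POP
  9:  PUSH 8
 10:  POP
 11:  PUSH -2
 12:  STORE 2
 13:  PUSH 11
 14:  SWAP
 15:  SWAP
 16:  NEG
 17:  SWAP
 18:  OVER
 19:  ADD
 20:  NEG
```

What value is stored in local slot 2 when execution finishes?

PUSH -1  -1
PUSH -5  -1 -5
OVER     -1 -5 -1
DUP      -1 -5 -1 -1
NEG      -1 -5 -1 1
DIV      -1 -5 -1
ADD      -1 -6
POP      -1
PUSH 8   -1 8
POP      -1
PUSH -2  -1 -2
STORE 2  -1
PUSH 11  -1 11
SWAP     11 -1
SWAP     -1 11
NEG      -1 -11
SWAP     -11 -1
OVER     -11 -1 -11
ADD      -11 -12
NEG      -11 12

-2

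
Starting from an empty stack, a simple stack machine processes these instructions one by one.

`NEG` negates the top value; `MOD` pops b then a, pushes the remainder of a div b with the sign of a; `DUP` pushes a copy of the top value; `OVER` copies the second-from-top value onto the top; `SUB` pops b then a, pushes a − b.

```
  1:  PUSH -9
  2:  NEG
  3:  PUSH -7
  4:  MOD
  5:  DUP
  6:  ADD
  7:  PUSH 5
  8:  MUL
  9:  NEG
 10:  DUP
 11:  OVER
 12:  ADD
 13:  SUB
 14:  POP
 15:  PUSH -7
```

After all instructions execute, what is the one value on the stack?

-7

PUSH -9 -> [-9]
NEG     -> [9]
PUSH -7 -> [9, -7]
MOD     -> [2]
DUP     -> [2, 2]
ADD     -> [4]
PUSH 5  -> [4, 5]
MUL     -> [20]
NEG     -> [-20]
DUP     -> [-20, -20]
OVER    -> [-20, -20, -20]
ADD     -> [-20, -40]
SUB     -> [20]
POP     -> []
PUSH -7 -> [-7]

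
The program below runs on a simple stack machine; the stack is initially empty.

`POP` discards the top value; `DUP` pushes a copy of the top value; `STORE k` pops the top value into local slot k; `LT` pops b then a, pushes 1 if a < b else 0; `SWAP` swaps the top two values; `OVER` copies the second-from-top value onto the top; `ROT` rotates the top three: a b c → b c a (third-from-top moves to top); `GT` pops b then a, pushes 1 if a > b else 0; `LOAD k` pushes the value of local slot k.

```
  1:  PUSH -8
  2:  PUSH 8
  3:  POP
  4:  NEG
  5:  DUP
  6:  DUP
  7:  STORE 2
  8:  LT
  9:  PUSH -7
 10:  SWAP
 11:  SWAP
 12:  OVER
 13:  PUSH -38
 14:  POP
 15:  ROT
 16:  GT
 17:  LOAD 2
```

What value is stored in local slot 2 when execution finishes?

8

PUSH -8   [-8]
PUSH 8    [-8, 8]
POP       [-8]
NEG       [8]
DUP       [8, 8]
DUP       [8, 8, 8]
STORE 2   [8, 8]
LT        [0]
PUSH -7   [0, -7]
SWAP      [-7, 0]
SWAP      [0, -7]
OVER      [0, -7, 0]
PUSH -38  [0, -7, 0, -38]
POP       [0, -7, 0]
ROT       [-7, 0, 0]
GT        [-7, 0]
LOAD 2    [-7, 0, 8]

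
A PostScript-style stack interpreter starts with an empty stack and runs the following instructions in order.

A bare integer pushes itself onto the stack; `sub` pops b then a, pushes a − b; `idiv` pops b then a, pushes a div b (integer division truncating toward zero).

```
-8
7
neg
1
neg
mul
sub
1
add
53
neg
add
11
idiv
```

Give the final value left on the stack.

-6

-8   → -8
7    → -8 7
neg  → -8 -7
1    → -8 -7 1
neg  → -8 -7 -1
mul  → -8 7
sub  → -15
1    → -15 1
add  → -14
53   → -14 53
neg  → -14 -53
add  → -67
11   → -67 11
idiv → -6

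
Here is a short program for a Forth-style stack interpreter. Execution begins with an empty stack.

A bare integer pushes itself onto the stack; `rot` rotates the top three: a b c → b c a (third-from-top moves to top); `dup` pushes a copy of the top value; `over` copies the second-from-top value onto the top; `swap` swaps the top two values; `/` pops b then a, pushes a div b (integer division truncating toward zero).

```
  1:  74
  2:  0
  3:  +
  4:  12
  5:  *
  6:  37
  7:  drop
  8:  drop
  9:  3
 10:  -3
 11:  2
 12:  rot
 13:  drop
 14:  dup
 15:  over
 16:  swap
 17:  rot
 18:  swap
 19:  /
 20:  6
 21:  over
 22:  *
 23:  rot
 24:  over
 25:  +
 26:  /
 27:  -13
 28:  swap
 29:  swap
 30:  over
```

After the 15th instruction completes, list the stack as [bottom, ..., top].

[-3, 2, 2, 2]

74    74
0     74 0
+     74
12    74 12
*     888
37    888 37
drop  888
drop  (empty)
3     3
-3    3 -3
2     3 -3 2
rot   -3 2 3
drop  -3 2
dup   -3 2 2
over  -3 2 2 2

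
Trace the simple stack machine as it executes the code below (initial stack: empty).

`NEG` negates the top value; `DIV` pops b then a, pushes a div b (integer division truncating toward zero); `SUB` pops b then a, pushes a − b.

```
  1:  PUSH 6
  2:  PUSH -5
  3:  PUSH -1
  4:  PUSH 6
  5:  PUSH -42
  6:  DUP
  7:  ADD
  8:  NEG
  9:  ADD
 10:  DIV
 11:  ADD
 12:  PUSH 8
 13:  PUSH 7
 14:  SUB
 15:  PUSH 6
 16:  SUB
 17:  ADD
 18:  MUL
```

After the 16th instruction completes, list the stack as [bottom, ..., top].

[6, -5, -5]

PUSH 6   -> [6]
PUSH -5  -> [6, -5]
PUSH -1  -> [6, -5, -1]
PUSH 6   -> [6, -5, -1, 6]
PUSH -42 -> [6, -5, -1, 6, -42]
DUP      -> [6, -5, -1, 6, -42, -42]
ADD      -> [6, -5, -1, 6, -84]
NEG      -> [6, -5, -1, 6, 84]
ADD      -> [6, -5, -1, 90]
DIV      -> [6, -5, 0]
ADD      -> [6, -5]
PUSH 8   -> [6, -5, 8]
PUSH 7   -> [6, -5, 8, 7]
SUB      -> [6, -5, 1]
PUSH 6   -> [6, -5, 1, 6]
SUB      -> [6, -5, -5]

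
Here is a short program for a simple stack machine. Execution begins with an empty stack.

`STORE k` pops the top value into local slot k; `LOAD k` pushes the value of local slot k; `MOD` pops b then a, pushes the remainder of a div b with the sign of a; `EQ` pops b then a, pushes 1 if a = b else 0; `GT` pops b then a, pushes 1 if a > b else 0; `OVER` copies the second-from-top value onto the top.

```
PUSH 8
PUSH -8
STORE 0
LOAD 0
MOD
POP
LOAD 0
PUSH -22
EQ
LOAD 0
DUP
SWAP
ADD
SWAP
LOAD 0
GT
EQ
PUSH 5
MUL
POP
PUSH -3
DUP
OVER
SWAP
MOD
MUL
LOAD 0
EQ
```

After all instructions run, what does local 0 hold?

-8

PUSH 8    8
PUSH -8   8 -8
STORE 0   8
LOAD 0    8 -8
MOD       0
POP       (empty)
LOAD 0    -8
PUSH -22  -8 -22
EQ        0
LOAD 0    0 -8
DUP       0 -8 -8
SWAP      0 -8 -8
ADD       0 -16
SWAP      -16 0
LOAD 0    -16 0 -8
GT        -16 1
EQ        0
PUSH 5    0 5
MUL       0
POP       (empty)
PUSH -3   -3
DUP       -3 -3
OVER      -3 -3 -3
SWAP      -3 -3 -3
MOD       -3 0
MUL       0
LOAD 0    0 -8
EQ        0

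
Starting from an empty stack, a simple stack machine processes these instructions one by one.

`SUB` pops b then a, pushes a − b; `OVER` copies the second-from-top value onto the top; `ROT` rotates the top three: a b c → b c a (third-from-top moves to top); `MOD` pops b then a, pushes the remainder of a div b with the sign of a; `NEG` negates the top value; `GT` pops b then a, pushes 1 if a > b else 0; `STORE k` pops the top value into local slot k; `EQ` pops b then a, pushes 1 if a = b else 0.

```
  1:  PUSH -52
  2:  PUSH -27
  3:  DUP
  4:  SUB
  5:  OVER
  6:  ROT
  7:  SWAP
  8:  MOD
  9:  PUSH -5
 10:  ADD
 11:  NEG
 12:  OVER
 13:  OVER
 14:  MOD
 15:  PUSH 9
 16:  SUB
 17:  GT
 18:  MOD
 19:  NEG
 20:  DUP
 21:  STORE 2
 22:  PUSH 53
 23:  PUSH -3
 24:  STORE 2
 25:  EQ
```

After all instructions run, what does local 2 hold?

-3

PUSH -52 -> [-52]
PUSH -27 -> [-52, -27]
DUP      -> [-52, -27, -27]
SUB      -> [-52, 0]
OVER     -> [-52, 0, -52]
ROT      -> [0, -52, -52]
SWAP     -> [0, -52, -52]
MOD      -> [0, 0]
PUSH -5  -> [0, 0, -5]
ADD      -> [0, -5]
NEG      -> [0, 5]
OVER     -> [0, 5, 0]
OVER     -> [0, 5, 0, 5]
MOD      -> [0, 5, 0]
PUSH 9   -> [0, 5, 0, 9]
SUB      -> [0, 5, -9]
GT       -> [0, 1]
MOD      -> [0]
NEG      -> [0]
DUP      -> [0, 0]
STORE 2  -> [0]
PUSH 53  -> [0, 53]
PUSH -3  -> [0, 53, -3]
STORE 2  -> [0, 53]
EQ       -> [0]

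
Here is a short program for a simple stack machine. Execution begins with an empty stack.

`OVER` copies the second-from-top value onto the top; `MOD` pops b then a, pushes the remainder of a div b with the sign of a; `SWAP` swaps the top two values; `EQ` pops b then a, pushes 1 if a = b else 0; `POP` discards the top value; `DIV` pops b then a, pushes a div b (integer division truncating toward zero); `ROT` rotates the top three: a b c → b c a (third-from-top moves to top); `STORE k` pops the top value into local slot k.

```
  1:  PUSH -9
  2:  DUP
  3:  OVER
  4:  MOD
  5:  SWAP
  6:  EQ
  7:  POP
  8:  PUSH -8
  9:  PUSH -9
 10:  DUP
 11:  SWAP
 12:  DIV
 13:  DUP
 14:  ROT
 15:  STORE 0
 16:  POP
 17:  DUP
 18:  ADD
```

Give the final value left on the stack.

2

PUSH -9  [-9]
DUP      [-9, -9]
OVER     [-9, -9, -9]
MOD      [-9, 0]
SWAP     [0, -9]
EQ       [0]
POP      []
PUSH -8  [-8]
PUSH -9  [-8, -9]
DUP      [-8, -9, -9]
SWAP     [-8, -9, -9]
DIV      [-8, 1]
DUP      [-8, 1, 1]
ROT      [1, 1, -8]
STORE 0  [1, 1]
POP      [1]
DUP      [1, 1]
ADD      [2]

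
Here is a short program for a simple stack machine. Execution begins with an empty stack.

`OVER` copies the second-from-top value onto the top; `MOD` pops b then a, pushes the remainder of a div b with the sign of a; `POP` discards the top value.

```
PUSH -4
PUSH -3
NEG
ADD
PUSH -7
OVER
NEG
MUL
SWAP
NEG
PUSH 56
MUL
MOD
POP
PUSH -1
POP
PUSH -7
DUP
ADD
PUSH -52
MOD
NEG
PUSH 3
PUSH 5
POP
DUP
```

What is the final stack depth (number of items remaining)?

PUSH -4  : -4
PUSH -3  : -4 -3
NEG      : -4 3
ADD      : -1
PUSH -7  : -1 -7
OVER     : -1 -7 -1
NEG      : -1 -7 1
MUL      : -1 -7
SWAP     : -7 -1
NEG      : -7 1
PUSH 56  : -7 1 56
MUL      : -7 56
MOD      : -7
POP      : (empty)
PUSH -1  : -1
POP      : (empty)
PUSH -7  : -7
DUP      : -7 -7
ADD      : -14
PUSH -52 : -14 -52
MOD      : -14
NEG      : 14
PUSH 3   : 14 3
PUSH 5   : 14 3 5
POP      : 14 3
DUP      : 14 3 3

3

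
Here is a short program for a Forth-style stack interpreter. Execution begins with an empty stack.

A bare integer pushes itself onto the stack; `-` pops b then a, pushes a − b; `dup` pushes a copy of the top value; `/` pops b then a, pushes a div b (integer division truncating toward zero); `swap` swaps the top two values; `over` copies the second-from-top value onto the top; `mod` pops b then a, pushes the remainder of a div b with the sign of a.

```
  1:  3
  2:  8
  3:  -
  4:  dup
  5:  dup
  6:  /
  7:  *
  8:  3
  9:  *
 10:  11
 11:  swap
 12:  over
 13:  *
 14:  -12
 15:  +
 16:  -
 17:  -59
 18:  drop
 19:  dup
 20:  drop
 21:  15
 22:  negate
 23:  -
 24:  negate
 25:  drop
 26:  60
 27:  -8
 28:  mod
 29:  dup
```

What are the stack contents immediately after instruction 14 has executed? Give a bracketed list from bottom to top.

[11, -165, -12]

3     3
8     3 8
-     -5
dup   -5 -5
dup   -5 -5 -5
/     -5 1
*     -5
3     -5 3
*     -15
11    -15 11
swap  11 -15
over  11 -15 11
*     11 -165
-12   11 -165 -12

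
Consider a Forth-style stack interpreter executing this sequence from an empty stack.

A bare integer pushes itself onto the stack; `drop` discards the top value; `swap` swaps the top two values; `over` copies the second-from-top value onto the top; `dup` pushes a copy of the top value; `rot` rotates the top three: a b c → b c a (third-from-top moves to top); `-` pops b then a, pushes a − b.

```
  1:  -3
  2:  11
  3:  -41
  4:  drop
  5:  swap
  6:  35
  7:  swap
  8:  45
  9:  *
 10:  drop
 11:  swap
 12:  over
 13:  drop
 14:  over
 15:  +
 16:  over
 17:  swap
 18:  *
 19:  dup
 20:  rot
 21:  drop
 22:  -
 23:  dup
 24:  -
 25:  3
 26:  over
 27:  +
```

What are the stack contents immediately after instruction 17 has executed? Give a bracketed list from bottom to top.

-3    -3
11    -3 11
-41   -3 11 -41
drop  -3 11
swap  11 -3
35    11 -3 35
swap  11 35 -3
45    11 35 -3 45
*     11 35 -135
drop  11 35
swap  35 11
over  35 11 35
drop  35 11
over  35 11 35
+     35 46
over  35 46 35
swap  35 35 46

[35, 35, 46]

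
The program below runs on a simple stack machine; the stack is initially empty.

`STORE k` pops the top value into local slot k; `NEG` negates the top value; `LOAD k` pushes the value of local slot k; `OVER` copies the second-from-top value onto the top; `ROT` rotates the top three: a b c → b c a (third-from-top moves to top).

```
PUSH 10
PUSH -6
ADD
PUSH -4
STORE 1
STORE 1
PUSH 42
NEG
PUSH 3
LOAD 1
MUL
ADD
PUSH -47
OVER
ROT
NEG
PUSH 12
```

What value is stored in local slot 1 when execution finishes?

PUSH 10  → 10
PUSH -6  → 10 -6
ADD      → 4
PUSH -4  → 4 -4
STORE 1  → 4
STORE 1  → (empty)
PUSH 42  → 42
NEG      → -42
PUSH 3   → -42 3
LOAD 1   → -42 3 4
MUL      → -42 12
ADD      → -30
PUSH -47 → -30 -47
OVER     → -30 -47 -30
ROT      → -47 -30 -30
NEG      → -47 -30 30
PUSH 12  → -47 -30 30 12

4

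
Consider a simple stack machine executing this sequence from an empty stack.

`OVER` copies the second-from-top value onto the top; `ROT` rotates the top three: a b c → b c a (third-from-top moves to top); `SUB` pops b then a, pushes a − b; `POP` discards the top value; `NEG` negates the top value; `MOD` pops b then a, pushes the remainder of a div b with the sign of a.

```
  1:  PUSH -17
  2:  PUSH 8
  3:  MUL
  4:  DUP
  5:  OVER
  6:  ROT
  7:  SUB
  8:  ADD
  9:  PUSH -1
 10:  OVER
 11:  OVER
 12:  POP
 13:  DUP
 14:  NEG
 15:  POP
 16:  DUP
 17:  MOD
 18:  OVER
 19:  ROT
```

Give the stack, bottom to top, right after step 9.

PUSH -17 -> -17
PUSH 8   -> -17 8
MUL      -> -136
DUP      -> -136 -136
OVER     -> -136 -136 -136
ROT      -> -136 -136 -136
SUB      -> -136 0
ADD      -> -136
PUSH -1  -> -136 -1

[-136, -1]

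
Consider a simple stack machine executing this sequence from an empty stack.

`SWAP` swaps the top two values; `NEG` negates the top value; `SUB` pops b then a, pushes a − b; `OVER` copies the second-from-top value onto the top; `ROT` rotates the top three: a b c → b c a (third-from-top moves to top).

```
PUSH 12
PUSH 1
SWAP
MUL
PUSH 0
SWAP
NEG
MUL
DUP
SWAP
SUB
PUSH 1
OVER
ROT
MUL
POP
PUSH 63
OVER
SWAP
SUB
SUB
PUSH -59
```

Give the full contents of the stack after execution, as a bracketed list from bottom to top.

[63, -59]

PUSH 12  : 12
PUSH 1   : 12 1
SWAP     : 1 12
MUL      : 12
PUSH 0   : 12 0
SWAP     : 0 12
NEG      : 0 -12
MUL      : 0
DUP      : 0 0
SWAP     : 0 0
SUB      : 0
PUSH 1   : 0 1
OVER     : 0 1 0
ROT      : 1 0 0
MUL      : 1 0
POP      : 1
PUSH 63  : 1 63
OVER     : 1 63 1
SWAP     : 1 1 63
SUB      : 1 -62
SUB      : 63
PUSH -59 : 63 -59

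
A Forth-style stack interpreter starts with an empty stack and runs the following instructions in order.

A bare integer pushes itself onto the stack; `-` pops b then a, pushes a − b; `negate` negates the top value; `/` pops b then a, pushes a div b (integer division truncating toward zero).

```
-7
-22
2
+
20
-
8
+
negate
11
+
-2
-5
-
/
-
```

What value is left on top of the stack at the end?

-21

-7      [-7]
-22     [-7, -22]
2       [-7, -22, 2]
+       [-7, -20]
20      [-7, -20, 20]
-       [-7, -40]
8       [-7, -40, 8]
+       [-7, -32]
negate  [-7, 32]
11      [-7, 32, 11]
+       [-7, 43]
-2      [-7, 43, -2]
-5      [-7, 43, -2, -5]
-       [-7, 43, 3]
/       [-7, 14]
-       [-21]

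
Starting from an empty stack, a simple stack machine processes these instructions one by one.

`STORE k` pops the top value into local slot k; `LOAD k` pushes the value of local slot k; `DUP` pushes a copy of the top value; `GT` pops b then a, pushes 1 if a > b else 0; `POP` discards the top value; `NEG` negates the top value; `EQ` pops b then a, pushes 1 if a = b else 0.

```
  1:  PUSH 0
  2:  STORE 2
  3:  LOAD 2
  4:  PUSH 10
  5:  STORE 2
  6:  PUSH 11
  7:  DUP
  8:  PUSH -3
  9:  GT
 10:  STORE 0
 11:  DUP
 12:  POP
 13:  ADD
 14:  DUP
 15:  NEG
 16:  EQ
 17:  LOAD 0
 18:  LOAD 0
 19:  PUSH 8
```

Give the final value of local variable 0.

PUSH 0  -> [0]
STORE 2 -> []
LOAD 2  -> [0]
PUSH 10 -> [0, 10]
STORE 2 -> [0]
PUSH 11 -> [0, 11]
DUP     -> [0, 11, 11]
PUSH -3 -> [0, 11, 11, -3]
GT      -> [0, 11, 1]
STORE 0 -> [0, 11]
DUP     -> [0, 11, 11]
POP     -> [0, 11]
ADD     -> [11]
DUP     -> [11, 11]
NEG     -> [11, -11]
EQ      -> [0]
LOAD 0  -> [0, 1]
LOAD 0  -> [0, 1, 1]
PUSH 8  -> [0, 1, 1, 8]

1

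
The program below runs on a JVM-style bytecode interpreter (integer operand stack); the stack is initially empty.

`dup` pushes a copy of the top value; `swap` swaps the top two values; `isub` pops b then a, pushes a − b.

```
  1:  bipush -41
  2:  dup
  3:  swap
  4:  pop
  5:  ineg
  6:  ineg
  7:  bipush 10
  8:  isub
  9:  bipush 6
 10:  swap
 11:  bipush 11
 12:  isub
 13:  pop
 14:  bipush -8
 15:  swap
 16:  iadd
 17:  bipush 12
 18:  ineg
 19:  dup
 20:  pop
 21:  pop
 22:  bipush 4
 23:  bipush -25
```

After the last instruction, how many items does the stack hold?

bipush -41 → -41
dup        → -41 -41
swap       → -41 -41
pop        → -41
ineg       → 41
ineg       → -41
bipush 10  → -41 10
isub       → -51
bipush 6   → -51 6
swap       → 6 -51
bipush 11  → 6 -51 11
isub       → 6 -62
pop        → 6
bipush -8  → 6 -8
swap       → -8 6
iadd       → -2
bipush 12  → -2 12
ineg       → -2 -12
dup        → -2 -12 -12
pop        → -2 -12
pop        → -2
bipush 4   → -2 4
bipush -25 → -2 4 -25

3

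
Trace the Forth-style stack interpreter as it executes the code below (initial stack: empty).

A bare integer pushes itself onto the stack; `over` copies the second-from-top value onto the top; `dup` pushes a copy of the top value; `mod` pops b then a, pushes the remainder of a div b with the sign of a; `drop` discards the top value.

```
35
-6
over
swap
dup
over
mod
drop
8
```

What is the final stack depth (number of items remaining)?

4

35   -> [35]
-6   -> [35, -6]
over -> [35, -6, 35]
swap -> [35, 35, -6]
dup  -> [35, 35, -6, -6]
over -> [35, 35, -6, -6, -6]
mod  -> [35, 35, -6, 0]
drop -> [35, 35, -6]
8    -> [35, 35, -6, 8]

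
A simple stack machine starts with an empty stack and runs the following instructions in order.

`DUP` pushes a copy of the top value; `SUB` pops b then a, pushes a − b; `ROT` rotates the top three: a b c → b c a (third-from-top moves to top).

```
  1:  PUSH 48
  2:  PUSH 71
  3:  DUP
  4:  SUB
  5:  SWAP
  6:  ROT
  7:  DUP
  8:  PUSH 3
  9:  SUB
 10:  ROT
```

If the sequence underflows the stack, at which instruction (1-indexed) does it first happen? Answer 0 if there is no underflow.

PUSH 48 : 48
PUSH 71 : 48 71
DUP     : 48 71 71
SUB     : 48 0
SWAP    : 0 48
ROT  — needs 3 operands, stack has 2 → underflow

6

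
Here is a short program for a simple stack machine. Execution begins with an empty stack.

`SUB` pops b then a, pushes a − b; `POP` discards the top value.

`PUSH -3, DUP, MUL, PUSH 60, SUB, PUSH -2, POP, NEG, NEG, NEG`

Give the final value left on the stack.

PUSH -3 → [-3]
DUP     → [-3, -3]
MUL     → [9]
PUSH 60 → [9, 60]
SUB     → [-51]
PUSH -2 → [-51, -2]
POP     → [-51]
NEG     → [51]
NEG     → [-51]
NEG     → [51]

51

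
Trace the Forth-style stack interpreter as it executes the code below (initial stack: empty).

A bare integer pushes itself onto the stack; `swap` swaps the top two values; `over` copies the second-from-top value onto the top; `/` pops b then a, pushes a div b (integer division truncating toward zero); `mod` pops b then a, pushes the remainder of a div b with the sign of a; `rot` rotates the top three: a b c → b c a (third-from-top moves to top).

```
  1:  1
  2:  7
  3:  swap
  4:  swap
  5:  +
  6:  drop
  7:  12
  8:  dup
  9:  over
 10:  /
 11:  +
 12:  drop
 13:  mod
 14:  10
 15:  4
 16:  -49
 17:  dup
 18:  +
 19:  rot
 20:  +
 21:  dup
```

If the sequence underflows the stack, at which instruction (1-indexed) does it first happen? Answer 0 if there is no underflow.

1    -> 1
7    -> 1 7
swap -> 7 1
swap -> 1 7
+    -> 8
drop -> (empty)
12   -> 12
dup  -> 12 12
over -> 12 12 12
/    -> 12 1
+    -> 13
drop -> (empty)
mod  — needs 2 operands, stack has 0 → underflow

13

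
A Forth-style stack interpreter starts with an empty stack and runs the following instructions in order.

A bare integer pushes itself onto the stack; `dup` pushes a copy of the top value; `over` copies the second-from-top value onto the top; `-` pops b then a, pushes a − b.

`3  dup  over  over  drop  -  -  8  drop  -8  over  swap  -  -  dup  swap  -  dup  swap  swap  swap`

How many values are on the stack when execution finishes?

2

3    → [3]
dup  → [3, 3]
over → [3, 3, 3]
over → [3, 3, 3, 3]
drop → [3, 3, 3]
-    → [3, 0]
-    → [3]
8    → [3, 8]
drop → [3]
-8   → [3, -8]
over → [3, -8, 3]
swap → [3, 3, -8]
-    → [3, 11]
-    → [-8]
dup  → [-8, -8]
swap → [-8, -8]
-    → [0]
dup  → [0, 0]
swap → [0, 0]
swap → [0, 0]
swap → [0, 0]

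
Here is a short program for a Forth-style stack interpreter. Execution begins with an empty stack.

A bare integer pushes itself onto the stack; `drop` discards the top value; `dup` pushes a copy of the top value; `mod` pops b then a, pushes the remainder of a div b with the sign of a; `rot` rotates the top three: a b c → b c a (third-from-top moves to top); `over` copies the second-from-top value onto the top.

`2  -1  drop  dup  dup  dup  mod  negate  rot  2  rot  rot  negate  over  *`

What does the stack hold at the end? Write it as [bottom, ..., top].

2      -> [2]
-1     -> [2, -1]
drop   -> [2]
dup    -> [2, 2]
dup    -> [2, 2, 2]
dup    -> [2, 2, 2, 2]
mod    -> [2, 2, 0]
negate -> [2, 2, 0]
rot    -> [2, 0, 2]
2      -> [2, 0, 2, 2]
rot    -> [2, 2, 2, 0]
rot    -> [2, 2, 0, 2]
negate -> [2, 2, 0, -2]
over   -> [2, 2, 0, -2, 0]
*      -> [2, 2, 0, 0]

[2, 2, 0, 0]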